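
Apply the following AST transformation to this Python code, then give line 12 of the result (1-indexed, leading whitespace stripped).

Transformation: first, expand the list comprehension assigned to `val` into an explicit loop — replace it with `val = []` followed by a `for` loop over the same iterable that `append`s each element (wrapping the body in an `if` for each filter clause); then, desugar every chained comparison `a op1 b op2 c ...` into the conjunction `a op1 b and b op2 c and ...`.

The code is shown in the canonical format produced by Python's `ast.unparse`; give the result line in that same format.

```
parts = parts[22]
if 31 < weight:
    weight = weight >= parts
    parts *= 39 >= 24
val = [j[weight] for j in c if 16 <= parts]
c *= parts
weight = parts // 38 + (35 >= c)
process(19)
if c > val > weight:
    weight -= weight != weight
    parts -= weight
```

Transformed code:
parts = parts[22]
if 31 < weight:
    weight = weight >= parts
    parts *= 39 >= 24
val = []
for j in c:
    if 16 <= parts:
        val.append(j[weight])
c *= parts
weight = parts // 38 + (35 >= c)
process(19)
if c > val and val > weight:
    weight -= weight != weight
    parts -= weight

if c > val and val > weight:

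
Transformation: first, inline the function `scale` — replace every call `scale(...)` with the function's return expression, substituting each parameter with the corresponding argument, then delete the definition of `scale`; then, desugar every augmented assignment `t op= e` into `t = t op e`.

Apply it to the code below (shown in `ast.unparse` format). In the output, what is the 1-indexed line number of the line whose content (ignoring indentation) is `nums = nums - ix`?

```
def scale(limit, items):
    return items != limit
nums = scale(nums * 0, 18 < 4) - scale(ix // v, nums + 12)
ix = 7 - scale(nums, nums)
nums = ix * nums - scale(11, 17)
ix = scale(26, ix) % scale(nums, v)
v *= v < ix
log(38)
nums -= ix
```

Transformed code:
nums = ((18 < 4) != nums * 0) - (nums + 12 != ix // v)
ix = 7 - (nums != nums)
nums = ix * nums - (17 != 11)
ix = (ix != 26) % (v != nums)
v = v * (v < ix)
log(38)
nums = nums - ix

7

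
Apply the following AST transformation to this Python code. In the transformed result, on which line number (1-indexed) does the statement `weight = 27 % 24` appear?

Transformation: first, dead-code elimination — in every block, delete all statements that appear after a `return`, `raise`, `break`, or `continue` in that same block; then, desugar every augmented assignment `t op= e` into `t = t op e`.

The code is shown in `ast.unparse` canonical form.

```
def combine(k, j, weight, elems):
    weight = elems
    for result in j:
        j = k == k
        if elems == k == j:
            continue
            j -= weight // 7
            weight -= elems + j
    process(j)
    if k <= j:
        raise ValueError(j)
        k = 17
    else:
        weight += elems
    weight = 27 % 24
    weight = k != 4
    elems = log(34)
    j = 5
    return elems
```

Transformed code:
def combine(k, j, weight, elems):
    weight = elems
    for result in j:
        j = k == k
        if elems == k == j:
            continue
    process(j)
    if k <= j:
        raise ValueError(j)
    else:
        weight = weight + elems
    weight = 27 % 24
    weight = k != 4
    elems = log(34)
    j = 5
    return elems

12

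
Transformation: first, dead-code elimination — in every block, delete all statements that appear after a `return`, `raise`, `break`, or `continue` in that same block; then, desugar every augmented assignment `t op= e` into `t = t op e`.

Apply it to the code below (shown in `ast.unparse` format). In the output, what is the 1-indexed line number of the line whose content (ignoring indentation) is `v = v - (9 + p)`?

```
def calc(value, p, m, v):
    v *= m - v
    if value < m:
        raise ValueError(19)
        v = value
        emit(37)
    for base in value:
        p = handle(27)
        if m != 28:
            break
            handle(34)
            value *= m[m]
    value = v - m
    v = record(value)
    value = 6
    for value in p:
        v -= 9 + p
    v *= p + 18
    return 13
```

Transformed code:
def calc(value, p, m, v):
    v = v * (m - v)
    if value < m:
        raise ValueError(19)
    for base in value:
        p = handle(27)
        if m != 28:
            break
    value = v - m
    v = record(value)
    value = 6
    for value in p:
        v = v - (9 + p)
    v = v * (p + 18)
    return 13

13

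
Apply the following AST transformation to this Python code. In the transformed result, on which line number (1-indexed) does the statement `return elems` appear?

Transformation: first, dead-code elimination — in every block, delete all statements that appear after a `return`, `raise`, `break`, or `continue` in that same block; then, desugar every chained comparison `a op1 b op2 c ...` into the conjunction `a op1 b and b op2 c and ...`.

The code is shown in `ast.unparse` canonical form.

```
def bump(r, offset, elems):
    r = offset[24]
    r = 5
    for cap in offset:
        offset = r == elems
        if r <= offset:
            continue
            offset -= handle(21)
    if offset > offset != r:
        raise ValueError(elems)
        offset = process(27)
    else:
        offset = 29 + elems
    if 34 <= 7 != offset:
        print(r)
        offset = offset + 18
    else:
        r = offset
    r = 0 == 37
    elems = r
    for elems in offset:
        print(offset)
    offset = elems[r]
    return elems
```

Transformed code:
def bump(r, offset, elems):
    r = offset[24]
    r = 5
    for cap in offset:
        offset = r == elems
        if r <= offset:
            continue
    if offset > offset and offset != r:
        raise ValueError(elems)
    else:
        offset = 29 + elems
    if 34 <= 7 and 7 != offset:
        print(r)
        offset = offset + 18
    else:
        r = offset
    r = 0 == 37
    elems = r
    for elems in offset:
        print(offset)
    offset = elems[r]
    return elems

22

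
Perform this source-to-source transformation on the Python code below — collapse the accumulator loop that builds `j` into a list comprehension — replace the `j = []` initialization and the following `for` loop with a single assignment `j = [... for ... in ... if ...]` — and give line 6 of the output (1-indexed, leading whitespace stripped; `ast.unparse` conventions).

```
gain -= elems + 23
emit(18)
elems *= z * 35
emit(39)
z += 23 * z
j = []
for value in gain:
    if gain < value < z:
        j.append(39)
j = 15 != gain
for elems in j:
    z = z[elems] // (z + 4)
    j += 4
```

j = [39 for value in gain if gain < value < z]

Transformed code:
gain -= elems + 23
emit(18)
elems *= z * 35
emit(39)
z += 23 * z
j = [39 for value in gain if gain < value < z]
j = 15 != gain
for elems in j:
    z = z[elems] // (z + 4)
    j += 4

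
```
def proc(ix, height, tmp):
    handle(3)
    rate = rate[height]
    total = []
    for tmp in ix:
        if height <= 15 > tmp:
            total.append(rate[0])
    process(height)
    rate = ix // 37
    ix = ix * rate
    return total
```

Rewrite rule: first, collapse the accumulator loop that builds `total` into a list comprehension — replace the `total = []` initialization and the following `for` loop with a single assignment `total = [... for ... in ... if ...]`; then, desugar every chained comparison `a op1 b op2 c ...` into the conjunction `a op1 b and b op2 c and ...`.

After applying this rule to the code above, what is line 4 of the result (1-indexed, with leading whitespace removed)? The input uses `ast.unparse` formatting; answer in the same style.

Transformed code:
def proc(ix, height, tmp):
    handle(3)
    rate = rate[height]
    total = [rate[0] for tmp in ix if height <= 15 and 15 > tmp]
    process(height)
    rate = ix // 37
    ix = ix * rate
    return total

total = [rate[0] for tmp in ix if height <= 15 and 15 > tmp]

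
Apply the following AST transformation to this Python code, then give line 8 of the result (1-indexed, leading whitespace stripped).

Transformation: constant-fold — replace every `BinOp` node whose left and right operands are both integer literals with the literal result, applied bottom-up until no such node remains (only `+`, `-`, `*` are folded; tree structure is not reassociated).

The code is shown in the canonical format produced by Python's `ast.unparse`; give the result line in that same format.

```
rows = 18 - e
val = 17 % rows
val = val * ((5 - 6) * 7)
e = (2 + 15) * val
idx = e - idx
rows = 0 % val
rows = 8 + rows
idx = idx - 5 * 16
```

idx = idx - 80

Transformed code:
rows = 18 - e
val = 17 % rows
val = val * -7
e = 17 * val
idx = e - idx
rows = 0 % val
rows = 8 + rows
idx = idx - 80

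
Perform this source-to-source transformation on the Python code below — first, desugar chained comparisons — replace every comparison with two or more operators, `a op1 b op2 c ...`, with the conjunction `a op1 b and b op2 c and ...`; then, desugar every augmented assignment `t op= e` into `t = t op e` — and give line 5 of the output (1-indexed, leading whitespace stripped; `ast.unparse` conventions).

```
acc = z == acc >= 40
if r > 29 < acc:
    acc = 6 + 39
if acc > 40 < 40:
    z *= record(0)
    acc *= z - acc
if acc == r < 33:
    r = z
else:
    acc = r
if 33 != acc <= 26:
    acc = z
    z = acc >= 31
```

Transformed code:
acc = z == acc and acc >= 40
if r > 29 and 29 < acc:
    acc = 6 + 39
if acc > 40 and 40 < 40:
    z = z * record(0)
    acc = acc * (z - acc)
if acc == r and r < 33:
    r = z
else:
    acc = r
if 33 != acc and acc <= 26:
    acc = z
    z = acc >= 31

z = z * record(0)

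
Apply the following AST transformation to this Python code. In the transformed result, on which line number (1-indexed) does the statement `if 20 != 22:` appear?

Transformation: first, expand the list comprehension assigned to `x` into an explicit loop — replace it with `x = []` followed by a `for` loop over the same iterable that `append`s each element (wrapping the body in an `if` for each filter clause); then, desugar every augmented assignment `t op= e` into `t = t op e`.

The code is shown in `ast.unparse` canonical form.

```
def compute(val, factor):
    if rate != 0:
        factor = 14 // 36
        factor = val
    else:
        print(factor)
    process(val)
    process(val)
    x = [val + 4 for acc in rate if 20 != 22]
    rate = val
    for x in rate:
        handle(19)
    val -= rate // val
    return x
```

Transformed code:
def compute(val, factor):
    if rate != 0:
        factor = 14 // 36
        factor = val
    else:
        print(factor)
    process(val)
    process(val)
    x = []
    for acc in rate:
        if 20 != 22:
            x.append(val + 4)
    rate = val
    for x in rate:
        handle(19)
    val = val - rate // val
    return x

11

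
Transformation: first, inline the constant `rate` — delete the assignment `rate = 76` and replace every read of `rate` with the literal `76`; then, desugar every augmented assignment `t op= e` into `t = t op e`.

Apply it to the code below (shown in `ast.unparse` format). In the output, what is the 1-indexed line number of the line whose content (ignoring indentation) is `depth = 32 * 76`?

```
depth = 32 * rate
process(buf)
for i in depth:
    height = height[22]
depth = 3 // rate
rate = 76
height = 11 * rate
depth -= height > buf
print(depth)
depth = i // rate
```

Transformed code:
depth = 32 * 76
process(buf)
for i in depth:
    height = height[22]
depth = 3 // 76
height = 11 * 76
depth = depth - (height > buf)
print(depth)
depth = i // 76

1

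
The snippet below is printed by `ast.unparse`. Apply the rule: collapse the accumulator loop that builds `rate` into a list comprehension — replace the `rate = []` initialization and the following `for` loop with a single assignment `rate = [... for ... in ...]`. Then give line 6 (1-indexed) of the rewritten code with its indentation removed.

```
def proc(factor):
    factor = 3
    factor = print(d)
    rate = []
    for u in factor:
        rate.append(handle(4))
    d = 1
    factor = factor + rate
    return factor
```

Transformed code:
def proc(factor):
    factor = 3
    factor = print(d)
    rate = [handle(4) for u in factor]
    d = 1
    factor = factor + rate
    return factor

factor = factor + rate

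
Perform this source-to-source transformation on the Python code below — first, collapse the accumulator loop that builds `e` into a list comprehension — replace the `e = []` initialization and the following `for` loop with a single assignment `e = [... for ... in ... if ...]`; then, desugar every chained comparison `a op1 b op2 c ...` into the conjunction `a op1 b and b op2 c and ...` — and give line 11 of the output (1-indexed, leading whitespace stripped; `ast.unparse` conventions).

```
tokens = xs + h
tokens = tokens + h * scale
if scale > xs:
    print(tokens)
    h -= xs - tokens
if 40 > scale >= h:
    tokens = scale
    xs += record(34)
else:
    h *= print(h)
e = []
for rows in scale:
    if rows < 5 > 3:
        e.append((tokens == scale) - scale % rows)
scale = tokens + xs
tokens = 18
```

e = [(tokens == scale) - scale % rows for rows in scale if rows < 5 and 5 > 3]

Transformed code:
tokens = xs + h
tokens = tokens + h * scale
if scale > xs:
    print(tokens)
    h -= xs - tokens
if 40 > scale and scale >= h:
    tokens = scale
    xs += record(34)
else:
    h *= print(h)
e = [(tokens == scale) - scale % rows for rows in scale if rows < 5 and 5 > 3]
scale = tokens + xs
tokens = 18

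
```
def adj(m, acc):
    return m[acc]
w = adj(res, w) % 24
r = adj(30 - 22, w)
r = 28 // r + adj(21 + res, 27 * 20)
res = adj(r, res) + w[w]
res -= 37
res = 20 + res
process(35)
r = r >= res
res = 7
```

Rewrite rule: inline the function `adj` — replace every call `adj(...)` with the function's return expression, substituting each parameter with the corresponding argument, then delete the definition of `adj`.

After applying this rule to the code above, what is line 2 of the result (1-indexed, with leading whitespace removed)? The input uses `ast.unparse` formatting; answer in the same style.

Transformed code:
w = res[w] % 24
r = (30 - 22)[w]
r = 28 // r + (21 + res)[27 * 20]
res = r[res] + w[w]
res -= 37
res = 20 + res
process(35)
r = r >= res
res = 7

r = (30 - 22)[w]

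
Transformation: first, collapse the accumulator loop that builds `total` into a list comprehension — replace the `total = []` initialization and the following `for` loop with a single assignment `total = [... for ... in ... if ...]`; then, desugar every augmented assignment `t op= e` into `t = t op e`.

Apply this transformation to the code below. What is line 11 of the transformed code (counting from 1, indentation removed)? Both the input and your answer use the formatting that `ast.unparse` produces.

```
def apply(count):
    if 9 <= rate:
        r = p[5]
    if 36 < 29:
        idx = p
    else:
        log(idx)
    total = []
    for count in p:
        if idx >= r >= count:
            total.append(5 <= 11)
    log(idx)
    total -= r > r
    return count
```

return count

Transformed code:
def apply(count):
    if 9 <= rate:
        r = p[5]
    if 36 < 29:
        idx = p
    else:
        log(idx)
    total = [5 <= 11 for count in p if idx >= r >= count]
    log(idx)
    total = total - (r > r)
    return count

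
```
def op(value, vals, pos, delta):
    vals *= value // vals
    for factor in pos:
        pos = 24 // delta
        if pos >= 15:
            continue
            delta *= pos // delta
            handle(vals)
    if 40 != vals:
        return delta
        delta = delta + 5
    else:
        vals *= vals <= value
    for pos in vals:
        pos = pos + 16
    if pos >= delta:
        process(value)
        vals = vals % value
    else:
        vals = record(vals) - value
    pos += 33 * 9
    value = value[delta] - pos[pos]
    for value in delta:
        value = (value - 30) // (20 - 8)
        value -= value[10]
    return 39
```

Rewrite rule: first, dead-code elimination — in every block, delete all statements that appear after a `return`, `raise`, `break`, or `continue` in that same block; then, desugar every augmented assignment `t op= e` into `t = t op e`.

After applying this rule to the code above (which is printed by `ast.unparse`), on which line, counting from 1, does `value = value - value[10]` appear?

22

Transformed code:
def op(value, vals, pos, delta):
    vals = vals * (value // vals)
    for factor in pos:
        pos = 24 // delta
        if pos >= 15:
            continue
    if 40 != vals:
        return delta
    else:
        vals = vals * (vals <= value)
    for pos in vals:
        pos = pos + 16
    if pos >= delta:
        process(value)
        vals = vals % value
    else:
        vals = record(vals) - value
    pos = pos + 33 * 9
    value = value[delta] - pos[pos]
    for value in delta:
        value = (value - 30) // (20 - 8)
        value = value - value[10]
    return 39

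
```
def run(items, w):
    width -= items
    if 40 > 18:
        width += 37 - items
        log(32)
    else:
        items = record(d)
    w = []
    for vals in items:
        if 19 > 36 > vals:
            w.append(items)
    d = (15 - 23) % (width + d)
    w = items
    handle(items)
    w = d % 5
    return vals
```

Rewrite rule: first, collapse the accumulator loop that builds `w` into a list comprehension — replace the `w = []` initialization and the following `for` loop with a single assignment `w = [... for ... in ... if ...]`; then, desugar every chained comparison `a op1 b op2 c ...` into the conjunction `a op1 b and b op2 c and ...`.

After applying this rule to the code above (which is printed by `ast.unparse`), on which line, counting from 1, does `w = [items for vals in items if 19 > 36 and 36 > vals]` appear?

Transformed code:
def run(items, w):
    width -= items
    if 40 > 18:
        width += 37 - items
        log(32)
    else:
        items = record(d)
    w = [items for vals in items if 19 > 36 and 36 > vals]
    d = (15 - 23) % (width + d)
    w = items
    handle(items)
    w = d % 5
    return vals

8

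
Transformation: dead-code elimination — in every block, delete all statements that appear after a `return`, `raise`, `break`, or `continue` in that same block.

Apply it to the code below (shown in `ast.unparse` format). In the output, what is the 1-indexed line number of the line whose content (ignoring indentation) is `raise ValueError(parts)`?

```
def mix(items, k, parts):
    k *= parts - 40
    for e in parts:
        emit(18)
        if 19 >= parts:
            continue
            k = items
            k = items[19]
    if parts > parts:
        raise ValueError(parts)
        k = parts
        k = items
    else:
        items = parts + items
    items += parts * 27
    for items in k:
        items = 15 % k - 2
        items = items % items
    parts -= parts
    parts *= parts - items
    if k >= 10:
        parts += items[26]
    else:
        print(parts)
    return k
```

8

Transformed code:
def mix(items, k, parts):
    k *= parts - 40
    for e in parts:
        emit(18)
        if 19 >= parts:
            continue
    if parts > parts:
        raise ValueError(parts)
    else:
        items = parts + items
    items += parts * 27
    for items in k:
        items = 15 % k - 2
        items = items % items
    parts -= parts
    parts *= parts - items
    if k >= 10:
        parts += items[26]
    else:
        print(parts)
    return k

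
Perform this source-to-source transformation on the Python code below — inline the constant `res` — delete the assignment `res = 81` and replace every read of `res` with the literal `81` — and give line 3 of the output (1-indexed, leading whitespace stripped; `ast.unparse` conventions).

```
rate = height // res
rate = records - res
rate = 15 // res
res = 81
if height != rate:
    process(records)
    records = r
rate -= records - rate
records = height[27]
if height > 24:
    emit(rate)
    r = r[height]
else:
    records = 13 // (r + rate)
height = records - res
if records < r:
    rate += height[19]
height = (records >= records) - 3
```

rate = 15 // 81

Transformed code:
rate = height // 81
rate = records - 81
rate = 15 // 81
if height != rate:
    process(records)
    records = r
rate -= records - rate
records = height[27]
if height > 24:
    emit(rate)
    r = r[height]
else:
    records = 13 // (r + rate)
height = records - 81
if records < r:
    rate += height[19]
height = (records >= records) - 3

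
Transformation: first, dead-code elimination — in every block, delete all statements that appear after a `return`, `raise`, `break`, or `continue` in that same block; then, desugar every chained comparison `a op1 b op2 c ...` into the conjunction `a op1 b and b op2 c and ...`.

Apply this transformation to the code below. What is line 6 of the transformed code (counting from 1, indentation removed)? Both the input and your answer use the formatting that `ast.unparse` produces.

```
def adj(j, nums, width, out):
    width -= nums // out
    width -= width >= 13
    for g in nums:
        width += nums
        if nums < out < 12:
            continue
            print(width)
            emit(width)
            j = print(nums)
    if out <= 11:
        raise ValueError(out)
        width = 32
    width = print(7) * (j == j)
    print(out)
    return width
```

if nums < out and out < 12:

Transformed code:
def adj(j, nums, width, out):
    width -= nums // out
    width -= width >= 13
    for g in nums:
        width += nums
        if nums < out and out < 12:
            continue
    if out <= 11:
        raise ValueError(out)
    width = print(7) * (j == j)
    print(out)
    return width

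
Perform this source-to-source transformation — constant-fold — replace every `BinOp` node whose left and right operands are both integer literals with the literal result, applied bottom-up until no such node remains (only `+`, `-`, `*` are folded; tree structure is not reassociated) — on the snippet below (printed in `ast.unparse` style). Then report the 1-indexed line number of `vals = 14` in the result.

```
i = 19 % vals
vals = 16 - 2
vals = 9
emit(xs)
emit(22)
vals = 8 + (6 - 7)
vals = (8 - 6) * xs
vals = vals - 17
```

Transformed code:
i = 19 % vals
vals = 14
vals = 9
emit(xs)
emit(22)
vals = 7
vals = 2 * xs
vals = vals - 17

2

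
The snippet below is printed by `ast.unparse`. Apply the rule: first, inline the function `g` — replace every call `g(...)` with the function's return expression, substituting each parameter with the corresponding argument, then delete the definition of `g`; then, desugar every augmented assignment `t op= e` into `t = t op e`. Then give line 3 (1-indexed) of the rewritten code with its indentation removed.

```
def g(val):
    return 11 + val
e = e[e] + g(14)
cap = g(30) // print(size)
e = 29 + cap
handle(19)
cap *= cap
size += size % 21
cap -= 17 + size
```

Transformed code:
e = e[e] + (11 + 14)
cap = (11 + 30) // print(size)
e = 29 + cap
handle(19)
cap = cap * cap
size = size + size % 21
cap = cap - (17 + size)

e = 29 + cap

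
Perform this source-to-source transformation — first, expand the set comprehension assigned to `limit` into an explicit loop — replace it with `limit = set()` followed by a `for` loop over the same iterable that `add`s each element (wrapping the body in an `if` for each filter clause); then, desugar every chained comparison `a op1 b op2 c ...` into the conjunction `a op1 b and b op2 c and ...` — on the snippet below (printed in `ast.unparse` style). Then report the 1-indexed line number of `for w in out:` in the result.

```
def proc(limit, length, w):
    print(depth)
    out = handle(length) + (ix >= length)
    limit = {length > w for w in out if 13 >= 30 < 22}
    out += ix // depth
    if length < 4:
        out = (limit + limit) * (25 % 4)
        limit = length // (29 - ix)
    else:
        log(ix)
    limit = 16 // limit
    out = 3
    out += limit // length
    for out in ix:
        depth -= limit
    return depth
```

5

Transformed code:
def proc(limit, length, w):
    print(depth)
    out = handle(length) + (ix >= length)
    limit = set()
    for w in out:
        if 13 >= 30 and 30 < 22:
            limit.add(length > w)
    out += ix // depth
    if length < 4:
        out = (limit + limit) * (25 % 4)
        limit = length // (29 - ix)
    else:
        log(ix)
    limit = 16 // limit
    out = 3
    out += limit // length
    for out in ix:
        depth -= limit
    return depth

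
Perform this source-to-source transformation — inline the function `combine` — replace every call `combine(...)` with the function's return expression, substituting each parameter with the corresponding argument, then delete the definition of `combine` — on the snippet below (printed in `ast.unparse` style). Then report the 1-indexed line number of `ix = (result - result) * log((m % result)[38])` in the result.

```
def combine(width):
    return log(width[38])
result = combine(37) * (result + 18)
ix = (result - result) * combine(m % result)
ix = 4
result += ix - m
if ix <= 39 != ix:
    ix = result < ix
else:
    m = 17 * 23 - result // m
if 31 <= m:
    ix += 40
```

Transformed code:
result = log(37[38]) * (result + 18)
ix = (result - result) * log((m % result)[38])
ix = 4
result += ix - m
if ix <= 39 != ix:
    ix = result < ix
else:
    m = 17 * 23 - result // m
if 31 <= m:
    ix += 40

2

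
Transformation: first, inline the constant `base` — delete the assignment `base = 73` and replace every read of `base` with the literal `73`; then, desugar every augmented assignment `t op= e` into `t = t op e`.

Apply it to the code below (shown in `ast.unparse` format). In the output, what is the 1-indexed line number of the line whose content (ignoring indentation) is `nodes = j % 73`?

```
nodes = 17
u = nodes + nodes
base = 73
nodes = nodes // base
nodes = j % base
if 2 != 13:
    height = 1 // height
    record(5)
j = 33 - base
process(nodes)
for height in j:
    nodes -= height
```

Transformed code:
nodes = 17
u = nodes + nodes
nodes = nodes // 73
nodes = j % 73
if 2 != 13:
    height = 1 // height
    record(5)
j = 33 - 73
process(nodes)
for height in j:
    nodes = nodes - height

4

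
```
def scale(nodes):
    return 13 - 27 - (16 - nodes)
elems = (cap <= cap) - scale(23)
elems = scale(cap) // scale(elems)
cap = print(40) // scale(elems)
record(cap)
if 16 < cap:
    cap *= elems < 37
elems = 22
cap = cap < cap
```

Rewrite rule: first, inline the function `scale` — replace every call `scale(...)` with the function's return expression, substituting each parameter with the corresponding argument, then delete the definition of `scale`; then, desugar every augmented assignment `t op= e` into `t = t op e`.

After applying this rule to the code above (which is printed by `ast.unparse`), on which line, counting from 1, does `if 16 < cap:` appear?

5

Transformed code:
elems = (cap <= cap) - (13 - 27 - (16 - 23))
elems = (13 - 27 - (16 - cap)) // (13 - 27 - (16 - elems))
cap = print(40) // (13 - 27 - (16 - elems))
record(cap)
if 16 < cap:
    cap = cap * (elems < 37)
elems = 22
cap = cap < cap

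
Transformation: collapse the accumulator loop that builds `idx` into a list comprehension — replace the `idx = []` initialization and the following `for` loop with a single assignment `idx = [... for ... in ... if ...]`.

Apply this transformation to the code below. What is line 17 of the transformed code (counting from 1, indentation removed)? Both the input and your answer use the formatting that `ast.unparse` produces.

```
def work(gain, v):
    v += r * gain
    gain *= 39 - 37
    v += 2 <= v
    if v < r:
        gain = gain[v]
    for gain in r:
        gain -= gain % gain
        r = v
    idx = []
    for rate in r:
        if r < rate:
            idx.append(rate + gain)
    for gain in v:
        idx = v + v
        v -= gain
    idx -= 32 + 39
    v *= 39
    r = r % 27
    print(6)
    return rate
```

Transformed code:
def work(gain, v):
    v += r * gain
    gain *= 39 - 37
    v += 2 <= v
    if v < r:
        gain = gain[v]
    for gain in r:
        gain -= gain % gain
        r = v
    idx = [rate + gain for rate in r if r < rate]
    for gain in v:
        idx = v + v
        v -= gain
    idx -= 32 + 39
    v *= 39
    r = r % 27
    print(6)
    return rate

print(6)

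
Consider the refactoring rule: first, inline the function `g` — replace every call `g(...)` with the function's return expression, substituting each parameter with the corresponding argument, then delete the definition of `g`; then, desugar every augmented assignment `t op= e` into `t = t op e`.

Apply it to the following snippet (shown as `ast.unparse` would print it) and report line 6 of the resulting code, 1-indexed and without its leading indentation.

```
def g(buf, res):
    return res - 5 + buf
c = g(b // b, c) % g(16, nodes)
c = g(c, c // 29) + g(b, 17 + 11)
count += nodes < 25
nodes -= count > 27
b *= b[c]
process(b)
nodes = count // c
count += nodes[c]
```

Transformed code:
c = (c - 5 + b // b) % (nodes - 5 + 16)
c = c // 29 - 5 + c + (17 + 11 - 5 + b)
count = count + (nodes < 25)
nodes = nodes - (count > 27)
b = b * b[c]
process(b)
nodes = count // c
count = count + nodes[c]

process(b)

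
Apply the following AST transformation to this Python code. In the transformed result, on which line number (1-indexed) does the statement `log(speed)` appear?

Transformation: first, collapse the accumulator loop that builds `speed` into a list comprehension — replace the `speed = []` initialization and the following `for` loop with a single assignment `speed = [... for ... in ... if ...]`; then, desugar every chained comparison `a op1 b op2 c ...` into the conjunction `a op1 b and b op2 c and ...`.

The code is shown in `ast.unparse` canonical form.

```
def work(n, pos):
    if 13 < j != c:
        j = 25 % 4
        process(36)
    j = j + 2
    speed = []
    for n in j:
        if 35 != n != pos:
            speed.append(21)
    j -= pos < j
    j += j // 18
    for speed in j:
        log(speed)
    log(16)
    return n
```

10

Transformed code:
def work(n, pos):
    if 13 < j and j != c:
        j = 25 % 4
        process(36)
    j = j + 2
    speed = [21 for n in j if 35 != n and n != pos]
    j -= pos < j
    j += j // 18
    for speed in j:
        log(speed)
    log(16)
    return n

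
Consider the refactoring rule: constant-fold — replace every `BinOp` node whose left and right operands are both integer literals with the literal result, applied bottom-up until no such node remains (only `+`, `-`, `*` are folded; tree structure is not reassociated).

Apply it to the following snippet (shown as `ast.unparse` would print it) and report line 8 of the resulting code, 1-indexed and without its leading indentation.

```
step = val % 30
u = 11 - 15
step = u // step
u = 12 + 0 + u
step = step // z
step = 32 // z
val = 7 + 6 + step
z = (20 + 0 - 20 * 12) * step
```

z = -220 * step

Transformed code:
step = val % 30
u = -4
step = u // step
u = 12 + u
step = step // z
step = 32 // z
val = 13 + step
z = -220 * step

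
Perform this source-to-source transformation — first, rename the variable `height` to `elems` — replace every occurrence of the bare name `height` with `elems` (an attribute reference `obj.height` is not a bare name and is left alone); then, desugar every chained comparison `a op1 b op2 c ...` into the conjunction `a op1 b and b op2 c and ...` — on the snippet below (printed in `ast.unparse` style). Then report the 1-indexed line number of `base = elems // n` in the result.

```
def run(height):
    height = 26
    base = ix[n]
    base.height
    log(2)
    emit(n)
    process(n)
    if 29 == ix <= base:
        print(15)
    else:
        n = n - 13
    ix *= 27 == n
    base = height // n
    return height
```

13

Transformed code:
def run(elems):
    elems = 26
    base = ix[n]
    base.height
    log(2)
    emit(n)
    process(n)
    if 29 == ix and ix <= base:
        print(15)
    else:
        n = n - 13
    ix *= 27 == n
    base = elems // n
    return elems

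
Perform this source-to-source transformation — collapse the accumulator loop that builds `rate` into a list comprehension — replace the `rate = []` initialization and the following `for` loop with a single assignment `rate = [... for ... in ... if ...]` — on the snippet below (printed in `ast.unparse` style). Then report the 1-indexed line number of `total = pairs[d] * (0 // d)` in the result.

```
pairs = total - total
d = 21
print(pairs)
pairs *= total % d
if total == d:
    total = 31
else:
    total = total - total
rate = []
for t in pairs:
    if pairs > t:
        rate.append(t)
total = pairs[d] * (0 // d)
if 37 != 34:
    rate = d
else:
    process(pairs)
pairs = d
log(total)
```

10

Transformed code:
pairs = total - total
d = 21
print(pairs)
pairs *= total % d
if total == d:
    total = 31
else:
    total = total - total
rate = [t for t in pairs if pairs > t]
total = pairs[d] * (0 // d)
if 37 != 34:
    rate = d
else:
    process(pairs)
pairs = d
log(total)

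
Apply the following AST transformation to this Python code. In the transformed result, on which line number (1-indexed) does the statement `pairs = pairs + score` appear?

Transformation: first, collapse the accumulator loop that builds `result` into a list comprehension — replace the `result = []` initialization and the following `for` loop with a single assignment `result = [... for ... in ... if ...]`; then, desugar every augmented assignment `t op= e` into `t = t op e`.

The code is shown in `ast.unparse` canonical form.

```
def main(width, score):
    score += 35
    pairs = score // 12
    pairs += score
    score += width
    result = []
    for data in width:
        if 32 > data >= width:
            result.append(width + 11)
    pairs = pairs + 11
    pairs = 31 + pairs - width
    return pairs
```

Transformed code:
def main(width, score):
    score = score + 35
    pairs = score // 12
    pairs = pairs + score
    score = score + width
    result = [width + 11 for data in width if 32 > data >= width]
    pairs = pairs + 11
    pairs = 31 + pairs - width
    return pairs

4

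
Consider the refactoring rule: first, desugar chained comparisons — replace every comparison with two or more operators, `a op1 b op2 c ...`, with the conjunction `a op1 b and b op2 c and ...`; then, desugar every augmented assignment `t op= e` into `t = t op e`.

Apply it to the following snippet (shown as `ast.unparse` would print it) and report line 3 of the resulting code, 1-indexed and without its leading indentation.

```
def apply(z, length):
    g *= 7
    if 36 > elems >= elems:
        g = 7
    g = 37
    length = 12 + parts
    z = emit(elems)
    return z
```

if 36 > elems and elems >= elems:

Transformed code:
def apply(z, length):
    g = g * 7
    if 36 > elems and elems >= elems:
        g = 7
    g = 37
    length = 12 + parts
    z = emit(elems)
    return z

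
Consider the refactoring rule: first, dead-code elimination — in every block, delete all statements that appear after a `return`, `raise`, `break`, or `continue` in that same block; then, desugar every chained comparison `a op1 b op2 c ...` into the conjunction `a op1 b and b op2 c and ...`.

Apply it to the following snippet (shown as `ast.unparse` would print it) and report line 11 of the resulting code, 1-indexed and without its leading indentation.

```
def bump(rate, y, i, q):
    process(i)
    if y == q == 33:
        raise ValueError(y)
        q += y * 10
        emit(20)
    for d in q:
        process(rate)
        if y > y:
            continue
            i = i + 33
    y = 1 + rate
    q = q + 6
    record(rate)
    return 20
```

Transformed code:
def bump(rate, y, i, q):
    process(i)
    if y == q and q == 33:
        raise ValueError(y)
    for d in q:
        process(rate)
        if y > y:
            continue
    y = 1 + rate
    q = q + 6
    record(rate)
    return 20

record(rate)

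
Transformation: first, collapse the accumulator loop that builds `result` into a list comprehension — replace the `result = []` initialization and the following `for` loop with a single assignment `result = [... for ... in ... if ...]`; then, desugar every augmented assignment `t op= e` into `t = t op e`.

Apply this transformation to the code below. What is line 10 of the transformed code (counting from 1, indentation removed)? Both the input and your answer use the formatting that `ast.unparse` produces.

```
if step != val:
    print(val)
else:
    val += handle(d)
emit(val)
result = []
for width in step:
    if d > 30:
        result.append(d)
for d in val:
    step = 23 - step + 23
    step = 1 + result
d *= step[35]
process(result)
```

d = d * step[35]

Transformed code:
if step != val:
    print(val)
else:
    val = val + handle(d)
emit(val)
result = [d for width in step if d > 30]
for d in val:
    step = 23 - step + 23
    step = 1 + result
d = d * step[35]
process(result)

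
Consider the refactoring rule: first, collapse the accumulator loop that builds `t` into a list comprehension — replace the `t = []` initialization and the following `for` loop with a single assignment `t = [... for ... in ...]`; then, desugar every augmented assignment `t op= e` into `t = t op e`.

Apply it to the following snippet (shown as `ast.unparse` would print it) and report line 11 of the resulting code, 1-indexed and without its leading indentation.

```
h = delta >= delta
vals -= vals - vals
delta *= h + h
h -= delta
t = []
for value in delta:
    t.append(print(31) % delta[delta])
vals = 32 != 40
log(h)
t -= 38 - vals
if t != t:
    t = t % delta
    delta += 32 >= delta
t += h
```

Transformed code:
h = delta >= delta
vals = vals - (vals - vals)
delta = delta * (h + h)
h = h - delta
t = [print(31) % delta[delta] for value in delta]
vals = 32 != 40
log(h)
t = t - (38 - vals)
if t != t:
    t = t % delta
    delta = delta + (32 >= delta)
t = t + h

delta = delta + (32 >= delta)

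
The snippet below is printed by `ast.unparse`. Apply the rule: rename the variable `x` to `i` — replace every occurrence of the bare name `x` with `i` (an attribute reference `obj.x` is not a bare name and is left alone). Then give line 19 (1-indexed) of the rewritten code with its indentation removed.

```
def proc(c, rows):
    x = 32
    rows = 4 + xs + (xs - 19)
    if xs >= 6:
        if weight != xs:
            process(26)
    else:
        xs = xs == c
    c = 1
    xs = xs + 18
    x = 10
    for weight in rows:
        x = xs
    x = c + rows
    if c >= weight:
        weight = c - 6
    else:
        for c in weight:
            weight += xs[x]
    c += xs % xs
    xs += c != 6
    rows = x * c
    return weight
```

weight += xs[i]

Transformed code:
def proc(c, rows):
    i = 32
    rows = 4 + xs + (xs - 19)
    if xs >= 6:
        if weight != xs:
            process(26)
    else:
        xs = xs == c
    c = 1
    xs = xs + 18
    i = 10
    for weight in rows:
        i = xs
    i = c + rows
    if c >= weight:
        weight = c - 6
    else:
        for c in weight:
            weight += xs[i]
    c += xs % xs
    xs += c != 6
    rows = i * c
    return weight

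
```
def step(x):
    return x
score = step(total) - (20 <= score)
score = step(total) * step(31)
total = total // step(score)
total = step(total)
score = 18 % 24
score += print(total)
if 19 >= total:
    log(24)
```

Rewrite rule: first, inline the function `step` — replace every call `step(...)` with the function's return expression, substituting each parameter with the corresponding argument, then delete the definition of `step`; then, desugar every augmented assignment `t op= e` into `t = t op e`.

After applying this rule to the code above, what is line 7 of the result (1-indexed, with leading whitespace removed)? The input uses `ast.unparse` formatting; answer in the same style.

Transformed code:
score = total - (20 <= score)
score = total * 31
total = total // score
total = total
score = 18 % 24
score = score + print(total)
if 19 >= total:
    log(24)

if 19 >= total:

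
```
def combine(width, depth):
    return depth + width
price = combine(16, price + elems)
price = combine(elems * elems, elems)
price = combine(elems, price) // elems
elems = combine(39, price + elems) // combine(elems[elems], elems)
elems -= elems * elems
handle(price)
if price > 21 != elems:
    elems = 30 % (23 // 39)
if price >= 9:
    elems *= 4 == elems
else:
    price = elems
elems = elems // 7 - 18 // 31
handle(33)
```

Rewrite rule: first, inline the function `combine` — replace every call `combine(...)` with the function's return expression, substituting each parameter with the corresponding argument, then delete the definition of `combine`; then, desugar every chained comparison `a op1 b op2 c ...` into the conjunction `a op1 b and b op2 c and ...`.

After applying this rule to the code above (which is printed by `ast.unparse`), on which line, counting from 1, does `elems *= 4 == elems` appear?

Transformed code:
price = price + elems + 16
price = elems + elems * elems
price = (price + elems) // elems
elems = (price + elems + 39) // (elems + elems[elems])
elems -= elems * elems
handle(price)
if price > 21 and 21 != elems:
    elems = 30 % (23 // 39)
if price >= 9:
    elems *= 4 == elems
else:
    price = elems
elems = elems // 7 - 18 // 31
handle(33)

10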